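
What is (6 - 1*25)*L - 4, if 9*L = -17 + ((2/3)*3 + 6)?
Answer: 15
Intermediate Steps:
L = -1 (L = (-17 + ((2/3)*3 + 6))/9 = (-17 + ((2*(⅓))*3 + 6))/9 = (-17 + ((⅔)*3 + 6))/9 = (-17 + (2 + 6))/9 = (-17 + 8)/9 = (⅑)*(-9) = -1)
(6 - 1*25)*L - 4 = (6 - 1*25)*(-1) - 4 = (6 - 25)*(-1) - 4 = -19*(-1) - 4 = 19 - 4 = 15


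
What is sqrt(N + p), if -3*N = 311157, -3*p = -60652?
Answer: I*sqrt(751515)/3 ≈ 288.97*I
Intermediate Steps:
p = 60652/3 (p = -1/3*(-60652) = 60652/3 ≈ 20217.)
N = -103719 (N = -1/3*311157 = -103719)
sqrt(N + p) = sqrt(-103719 + 60652/3) = sqrt(-250505/3) = I*sqrt(751515)/3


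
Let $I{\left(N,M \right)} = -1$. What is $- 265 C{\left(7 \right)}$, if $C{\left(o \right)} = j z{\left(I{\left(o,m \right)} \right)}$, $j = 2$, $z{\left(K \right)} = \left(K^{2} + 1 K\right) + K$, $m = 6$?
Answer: $530$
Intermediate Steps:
$z{\left(K \right)} = K^{2} + 2 K$ ($z{\left(K \right)} = \left(K^{2} + K\right) + K = \left(K + K^{2}\right) + K = K^{2} + 2 K$)
$C{\left(o \right)} = -2$ ($C{\left(o \right)} = 2 \left(- (2 - 1)\right) = 2 \left(\left(-1\right) 1\right) = 2 \left(-1\right) = -2$)
$- 265 C{\left(7 \right)} = \left(-265\right) \left(-2\right) = 530$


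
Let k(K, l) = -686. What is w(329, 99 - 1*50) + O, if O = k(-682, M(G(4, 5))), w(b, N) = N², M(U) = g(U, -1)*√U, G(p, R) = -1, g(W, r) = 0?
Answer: 1715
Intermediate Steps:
M(U) = 0 (M(U) = 0*√U = 0)
O = -686
w(329, 99 - 1*50) + O = (99 - 1*50)² - 686 = (99 - 50)² - 686 = 49² - 686 = 2401 - 686 = 1715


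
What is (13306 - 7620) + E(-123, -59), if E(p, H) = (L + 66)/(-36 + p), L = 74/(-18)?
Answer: 8136109/1431 ≈ 5685.6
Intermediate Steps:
L = -37/9 (L = 74*(-1/18) = -37/9 ≈ -4.1111)
E(p, H) = 557/(9*(-36 + p)) (E(p, H) = (-37/9 + 66)/(-36 + p) = 557/(9*(-36 + p)))
(13306 - 7620) + E(-123, -59) = (13306 - 7620) + 557/(9*(-36 - 123)) = 5686 + (557/9)/(-159) = 5686 + (557/9)*(-1/159) = 5686 - 557/1431 = 8136109/1431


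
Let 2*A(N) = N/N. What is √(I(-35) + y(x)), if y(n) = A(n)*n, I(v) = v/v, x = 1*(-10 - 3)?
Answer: I*√22/2 ≈ 2.3452*I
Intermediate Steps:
A(N) = ½ (A(N) = (N/N)/2 = (½)*1 = ½)
x = -13 (x = 1*(-13) = -13)
I(v) = 1
y(n) = n/2
√(I(-35) + y(x)) = √(1 + (½)*(-13)) = √(1 - 13/2) = √(-11/2) = I*√22/2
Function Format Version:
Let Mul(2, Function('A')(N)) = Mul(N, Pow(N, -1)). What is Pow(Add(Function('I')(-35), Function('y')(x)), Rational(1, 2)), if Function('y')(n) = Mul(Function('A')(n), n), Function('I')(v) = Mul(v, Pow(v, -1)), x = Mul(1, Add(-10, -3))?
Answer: Mul(Rational(1, 2), I, Pow(22, Rational(1, 2))) ≈ Mul(2.3452, I)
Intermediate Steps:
Function('A')(N) = Rational(1, 2) (Function('A')(N) = Mul(Rational(1, 2), Mul(N, Pow(N, -1))) = Mul(Rational(1, 2), 1) = Rational(1, 2))
x = -13 (x = Mul(1, -13) = -13)
Function('I')(v) = 1
Function('y')(n) = Mul(Rational(1, 2), n)
Pow(Add(Function('I')(-35), Function('y')(x)), Rational(1, 2)) = Pow(Add(1, Mul(Rational(1, 2), -13)), Rational(1, 2)) = Pow(Add(1, Rational(-13, 2)), Rational(1, 2)) = Pow(Rational(-11, 2), Rational(1, 2)) = Mul(Rational(1, 2), I, Pow(22, Rational(1, 2)))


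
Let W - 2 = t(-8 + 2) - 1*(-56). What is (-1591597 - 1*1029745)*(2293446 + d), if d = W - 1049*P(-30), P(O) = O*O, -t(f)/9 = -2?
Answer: -3537296564324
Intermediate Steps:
t(f) = 18 (t(f) = -9*(-2) = 18)
P(O) = O²
W = 76 (W = 2 + (18 - 1*(-56)) = 2 + (18 + 56) = 2 + 74 = 76)
d = -944024 (d = 76 - 1049*(-30)² = 76 - 1049*900 = 76 - 944100 = -944024)
(-1591597 - 1*1029745)*(2293446 + d) = (-1591597 - 1*1029745)*(2293446 - 944024) = (-1591597 - 1029745)*1349422 = -2621342*1349422 = -3537296564324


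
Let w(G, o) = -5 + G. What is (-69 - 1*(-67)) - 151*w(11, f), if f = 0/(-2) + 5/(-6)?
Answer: -908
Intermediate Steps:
f = -⅚ (f = 0*(-½) + 5*(-⅙) = 0 - ⅚ = -⅚ ≈ -0.83333)
(-69 - 1*(-67)) - 151*w(11, f) = (-69 - 1*(-67)) - 151*(-5 + 11) = (-69 + 67) - 151*6 = -2 - 906 = -908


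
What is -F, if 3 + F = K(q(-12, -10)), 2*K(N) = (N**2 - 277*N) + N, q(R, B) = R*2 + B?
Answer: -5267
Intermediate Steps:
q(R, B) = B + 2*R (q(R, B) = 2*R + B = B + 2*R)
K(N) = N**2/2 - 138*N (K(N) = ((N**2 - 277*N) + N)/2 = (N**2 - 276*N)/2 = N**2/2 - 138*N)
F = 5267 (F = -3 + (-10 + 2*(-12))*(-276 + (-10 + 2*(-12)))/2 = -3 + (-10 - 24)*(-276 + (-10 - 24))/2 = -3 + (1/2)*(-34)*(-276 - 34) = -3 + (1/2)*(-34)*(-310) = -3 + 5270 = 5267)
-F = -1*5267 = -5267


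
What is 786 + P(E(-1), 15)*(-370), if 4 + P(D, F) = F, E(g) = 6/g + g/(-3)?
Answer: -3284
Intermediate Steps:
E(g) = 6/g - g/3 (E(g) = 6/g + g*(-1/3) = 6/g - g/3)
P(D, F) = -4 + F
786 + P(E(-1), 15)*(-370) = 786 + (-4 + 15)*(-370) = 786 + 11*(-370) = 786 - 4070 = -3284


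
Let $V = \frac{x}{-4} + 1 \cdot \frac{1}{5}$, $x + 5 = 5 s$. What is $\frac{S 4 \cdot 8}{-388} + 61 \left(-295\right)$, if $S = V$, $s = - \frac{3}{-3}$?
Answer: $- \frac{8727583}{485} \approx -17995.0$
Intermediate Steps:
$s = 1$ ($s = \left(-3\right) \left(- \frac{1}{3}\right) = 1$)
$x = 0$ ($x = -5 + 5 \cdot 1 = -5 + 5 = 0$)
$V = \frac{1}{5}$ ($V = \frac{0}{-4} + 1 \cdot \frac{1}{5} = 0 \left(- \frac{1}{4}\right) + 1 \cdot \frac{1}{5} = 0 + \frac{1}{5} = \frac{1}{5} \approx 0.2$)
$S = \frac{1}{5} \approx 0.2$
$\frac{S 4 \cdot 8}{-388} + 61 \left(-295\right) = \frac{\frac{1}{5} \cdot 4 \cdot 8}{-388} + 61 \left(-295\right) = \frac{4}{5} \cdot 8 \left(- \frac{1}{388}\right) - 17995 = \frac{32}{5} \left(- \frac{1}{388}\right) - 17995 = - \frac{8}{485} - 17995 = - \frac{8727583}{485}$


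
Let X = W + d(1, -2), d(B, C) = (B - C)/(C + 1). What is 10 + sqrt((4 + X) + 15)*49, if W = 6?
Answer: 10 + 49*sqrt(22) ≈ 239.83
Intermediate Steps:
d(B, C) = (B - C)/(1 + C)
X = 3 (X = 6 + (1 - 1*(-2))/(1 - 2) = 6 + (1 + 2)/(-1) = 6 - 1*3 = 6 - 3 = 3)
10 + sqrt((4 + X) + 15)*49 = 10 + sqrt((4 + 3) + 15)*49 = 10 + sqrt(7 + 15)*49 = 10 + sqrt(22)*49 = 10 + 49*sqrt(22)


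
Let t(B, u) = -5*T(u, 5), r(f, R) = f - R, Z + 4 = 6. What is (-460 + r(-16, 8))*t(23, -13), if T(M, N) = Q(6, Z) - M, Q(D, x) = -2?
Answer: 26620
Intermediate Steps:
Z = 2 (Z = -4 + 6 = 2)
T(M, N) = -2 - M
t(B, u) = 10 + 5*u (t(B, u) = -5*(-2 - u) = 10 + 5*u)
(-460 + r(-16, 8))*t(23, -13) = (-460 + (-16 - 1*8))*(10 + 5*(-13)) = (-460 + (-16 - 8))*(10 - 65) = (-460 - 24)*(-55) = -484*(-55) = 26620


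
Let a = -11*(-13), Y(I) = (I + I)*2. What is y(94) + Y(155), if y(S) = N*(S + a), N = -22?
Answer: -4594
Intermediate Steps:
Y(I) = 4*I (Y(I) = (2*I)*2 = 4*I)
a = 143
y(S) = -3146 - 22*S (y(S) = -22*(S + 143) = -22*(143 + S) = -3146 - 22*S)
y(94) + Y(155) = (-3146 - 22*94) + 4*155 = (-3146 - 2068) + 620 = -5214 + 620 = -4594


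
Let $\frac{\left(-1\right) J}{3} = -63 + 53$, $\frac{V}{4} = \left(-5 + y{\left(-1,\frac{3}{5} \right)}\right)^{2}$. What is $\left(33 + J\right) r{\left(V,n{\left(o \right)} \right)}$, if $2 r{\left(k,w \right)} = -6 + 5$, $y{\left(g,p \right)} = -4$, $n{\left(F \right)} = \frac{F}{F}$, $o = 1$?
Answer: $- \frac{63}{2} \approx -31.5$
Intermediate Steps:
$n{\left(F \right)} = 1$
$V = 324$ ($V = 4 \left(-5 - 4\right)^{2} = 4 \left(-9\right)^{2} = 4 \cdot 81 = 324$)
$r{\left(k,w \right)} = - \frac{1}{2}$ ($r{\left(k,w \right)} = \frac{-6 + 5}{2} = \frac{1}{2} \left(-1\right) = - \frac{1}{2}$)
$J = 30$ ($J = - 3 \left(-63 + 53\right) = \left(-3\right) \left(-10\right) = 30$)
$\left(33 + J\right) r{\left(V,n{\left(o \right)} \right)} = \left(33 + 30\right) \left(- \frac{1}{2}\right) = 63 \left(- \frac{1}{2}\right) = - \frac{63}{2}$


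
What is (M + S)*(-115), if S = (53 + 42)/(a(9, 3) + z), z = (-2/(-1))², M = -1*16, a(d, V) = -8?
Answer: 18285/4 ≈ 4571.3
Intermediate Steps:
M = -16
z = 4 (z = (-2*(-1))² = 2² = 4)
S = -95/4 (S = (53 + 42)/(-8 + 4) = 95/(-4) = 95*(-¼) = -95/4 ≈ -23.750)
(M + S)*(-115) = (-16 - 95/4)*(-115) = -159/4*(-115) = 18285/4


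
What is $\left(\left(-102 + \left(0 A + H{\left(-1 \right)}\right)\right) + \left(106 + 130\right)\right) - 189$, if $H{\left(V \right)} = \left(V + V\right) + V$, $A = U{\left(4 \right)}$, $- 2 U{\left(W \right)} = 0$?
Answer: $-58$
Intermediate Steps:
$U{\left(W \right)} = 0$ ($U{\left(W \right)} = \left(- \frac{1}{2}\right) 0 = 0$)
$A = 0$
$H{\left(V \right)} = 3 V$ ($H{\left(V \right)} = 2 V + V = 3 V$)
$\left(\left(-102 + \left(0 A + H{\left(-1 \right)}\right)\right) + \left(106 + 130\right)\right) - 189 = \left(\left(-102 + \left(0 \cdot 0 + 3 \left(-1\right)\right)\right) + \left(106 + 130\right)\right) - 189 = \left(\left(-102 + \left(0 - 3\right)\right) + 236\right) - 189 = \left(\left(-102 - 3\right) + 236\right) - 189 = \left(-105 + 236\right) - 189 = 131 - 189 = -58$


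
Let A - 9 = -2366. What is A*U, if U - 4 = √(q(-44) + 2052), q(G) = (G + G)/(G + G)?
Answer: -9428 - 2357*√2053 ≈ -1.1622e+5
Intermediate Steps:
A = -2357 (A = 9 - 2366 = -2357)
q(G) = 1 (q(G) = (2*G)/((2*G)) = (2*G)*(1/(2*G)) = 1)
U = 4 + √2053 (U = 4 + √(1 + 2052) = 4 + √2053 ≈ 49.310)
A*U = -2357*(4 + √2053) = -9428 - 2357*√2053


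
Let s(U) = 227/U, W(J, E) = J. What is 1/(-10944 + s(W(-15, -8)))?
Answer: -15/164387 ≈ -9.1248e-5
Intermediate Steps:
1/(-10944 + s(W(-15, -8))) = 1/(-10944 + 227/(-15)) = 1/(-10944 + 227*(-1/15)) = 1/(-10944 - 227/15) = 1/(-164387/15) = -15/164387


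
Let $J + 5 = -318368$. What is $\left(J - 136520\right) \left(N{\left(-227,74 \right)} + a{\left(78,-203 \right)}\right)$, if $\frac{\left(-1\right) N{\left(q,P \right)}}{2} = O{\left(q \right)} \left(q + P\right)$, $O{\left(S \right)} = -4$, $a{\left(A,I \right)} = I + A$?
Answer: $613650657$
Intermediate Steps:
$J = -318373$ ($J = -5 - 318368 = -318373$)
$a{\left(A,I \right)} = A + I$
$N{\left(q,P \right)} = 8 P + 8 q$ ($N{\left(q,P \right)} = - 2 \left(- 4 \left(q + P\right)\right) = - 2 \left(- 4 \left(P + q\right)\right) = - 2 \left(- 4 P - 4 q\right) = 8 P + 8 q$)
$\left(J - 136520\right) \left(N{\left(-227,74 \right)} + a{\left(78,-203 \right)}\right) = \left(-318373 - 136520\right) \left(\left(8 \cdot 74 + 8 \left(-227\right)\right) + \left(78 - 203\right)\right) = - 454893 \left(\left(592 - 1816\right) - 125\right) = - 454893 \left(-1224 - 125\right) = \left(-454893\right) \left(-1349\right) = 613650657$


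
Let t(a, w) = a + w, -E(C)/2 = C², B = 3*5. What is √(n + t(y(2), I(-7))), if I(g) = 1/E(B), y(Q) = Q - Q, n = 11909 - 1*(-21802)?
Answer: √30339898/30 ≈ 183.61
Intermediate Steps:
B = 15
n = 33711 (n = 11909 + 21802 = 33711)
y(Q) = 0
E(C) = -2*C²
I(g) = -1/450 (I(g) = 1/(-2*15²) = 1/(-2*225) = 1/(-450) = -1/450)
√(n + t(y(2), I(-7))) = √(33711 + (0 - 1/450)) = √(33711 - 1/450) = √(15169949/450) = √30339898/30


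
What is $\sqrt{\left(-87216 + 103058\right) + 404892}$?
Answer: $\sqrt{420734} \approx 648.64$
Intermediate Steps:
$\sqrt{\left(-87216 + 103058\right) + 404892} = \sqrt{15842 + 404892} = \sqrt{420734}$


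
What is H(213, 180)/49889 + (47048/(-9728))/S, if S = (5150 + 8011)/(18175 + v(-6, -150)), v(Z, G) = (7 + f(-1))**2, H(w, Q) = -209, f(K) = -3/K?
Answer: -5365178783659/798412380864 ≈ -6.7198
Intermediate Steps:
v(Z, G) = 100 (v(Z, G) = (7 - 3/(-1))**2 = (7 - 3*(-1))**2 = (7 + 3)**2 = 10**2 = 100)
S = 13161/18275 (S = (5150 + 8011)/(18175 + 100) = 13161/18275 ≈ 0.72016)
H(213, 180)/49889 + (47048/(-9728))/S = -209/49889 + (47048/(-9728))/(13161/18275) = -209*1/49889 + (47048*(-1/9728))*(18275/13161) = -209/49889 - 5881/1216*18275/13161 = -209/49889 - 107475275/16003776 = -5365178783659/798412380864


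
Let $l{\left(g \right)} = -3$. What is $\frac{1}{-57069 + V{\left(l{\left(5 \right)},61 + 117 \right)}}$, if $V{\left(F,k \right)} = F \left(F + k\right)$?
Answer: $- \frac{1}{57594} \approx -1.7363 \cdot 10^{-5}$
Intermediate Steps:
$\frac{1}{-57069 + V{\left(l{\left(5 \right)},61 + 117 \right)}} = \frac{1}{-57069 - 3 \left(-3 + \left(61 + 117\right)\right)} = \frac{1}{-57069 - 3 \left(-3 + 178\right)} = \frac{1}{-57069 - 525} = \frac{1}{-57594} = - \frac{1}{57594}$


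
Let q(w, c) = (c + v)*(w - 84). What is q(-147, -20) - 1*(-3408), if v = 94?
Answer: -13686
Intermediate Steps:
q(w, c) = (-84 + w)*(94 + c) (q(w, c) = (c + 94)*(w - 84) = (94 + c)*(-84 + w) = (-84 + w)*(94 + c))
q(-147, -20) - 1*(-3408) = (-7896 - 84*(-20) + 94*(-147) - 20*(-147)) - 1*(-3408) = (-7896 + 1680 - 13818 + 2940) + 3408 = -17094 + 3408 = -13686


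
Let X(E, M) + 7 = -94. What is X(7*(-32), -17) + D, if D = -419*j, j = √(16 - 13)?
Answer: -101 - 419*√3 ≈ -826.73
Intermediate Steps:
X(E, M) = -101 (X(E, M) = -7 - 94 = -101)
j = √3 ≈ 1.7320
D = -419*√3 ≈ -725.73
X(7*(-32), -17) + D = -101 - 419*√3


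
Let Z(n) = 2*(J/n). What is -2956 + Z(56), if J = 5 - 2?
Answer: -82765/28 ≈ -2955.9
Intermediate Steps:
J = 3
Z(n) = 6/n (Z(n) = 2*(3/n) = 6/n)
-2956 + Z(56) = -2956 + 6/56 = -2956 + 6*(1/56) = -2956 + 3/28 = -82765/28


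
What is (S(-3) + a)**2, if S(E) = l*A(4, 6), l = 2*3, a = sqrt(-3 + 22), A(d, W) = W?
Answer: (36 + sqrt(19))**2 ≈ 1628.8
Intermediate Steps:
a = sqrt(19) ≈ 4.3589
l = 6
S(E) = 36 (S(E) = 6*6 = 36)
(S(-3) + a)**2 = (36 + sqrt(19))**2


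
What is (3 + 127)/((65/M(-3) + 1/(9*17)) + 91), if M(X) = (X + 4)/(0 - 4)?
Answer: -9945/12928 ≈ -0.76926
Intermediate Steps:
M(X) = -1 - X/4 (M(X) = (4 + X)/(-4) = (4 + X)*(-1/4) = -1 - X/4)
(3 + 127)/((65/M(-3) + 1/(9*17)) + 91) = (3 + 127)/((65/(-1 - 1/4*(-3)) + 1/(9*17)) + 91) = 130/((65/(-1 + 3/4) + (1/9)*(1/17)) + 91) = 130/((65/(-1/4) + 1/153) + 91) = 130/((65*(-4) + 1/153) + 91) = 130/((-260 + 1/153) + 91) = 130/(-39779/153 + 91) = 130/(-25856/153) = 130*(-153/25856) = -9945/12928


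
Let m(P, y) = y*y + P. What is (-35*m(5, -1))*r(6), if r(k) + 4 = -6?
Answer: 2100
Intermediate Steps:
r(k) = -10 (r(k) = -4 - 6 = -10)
m(P, y) = P + y² (m(P, y) = y² + P = P + y²)
(-35*m(5, -1))*r(6) = -35*(5 + (-1)²)*(-10) = -35*(5 + 1)*(-10) = -35*6*(-10) = -210*(-10) = 2100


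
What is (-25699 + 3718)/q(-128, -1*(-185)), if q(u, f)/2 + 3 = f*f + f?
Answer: -7327/22938 ≈ -0.31943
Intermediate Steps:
q(u, f) = -6 + 2*f + 2*f**2 (q(u, f) = -6 + 2*(f*f + f) = -6 + 2*(f**2 + f) = -6 + 2*(f + f**2) = -6 + (2*f + 2*f**2) = -6 + 2*f + 2*f**2)
(-25699 + 3718)/q(-128, -1*(-185)) = (-25699 + 3718)/(-6 + 2*(-1*(-185)) + 2*(-1*(-185))**2) = -21981/(-6 + 2*185 + 2*185**2) = -21981/(-6 + 370 + 2*34225) = -21981/(-6 + 370 + 68450) = -21981/68814 = -21981*1/68814 = -7327/22938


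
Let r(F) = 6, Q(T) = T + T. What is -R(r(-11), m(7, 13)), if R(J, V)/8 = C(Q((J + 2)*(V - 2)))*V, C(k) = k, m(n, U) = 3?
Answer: -384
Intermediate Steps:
Q(T) = 2*T
R(J, V) = 16*V*(-2 + V)*(2 + J) (R(J, V) = 8*((2*((J + 2)*(V - 2)))*V) = 8*((2*((2 + J)*(-2 + V)))*V) = 8*((2*((-2 + V)*(2 + J)))*V) = 8*((2*(-2 + V)*(2 + J))*V) = 8*(2*V*(-2 + V)*(2 + J)) = 16*V*(-2 + V)*(2 + J))
-R(r(-11), m(7, 13)) = -16*3*(-4 - 2*6 + 2*3 + 6*3) = -16*3*(-4 - 12 + 6 + 18) = -16*3*8 = -1*384 = -384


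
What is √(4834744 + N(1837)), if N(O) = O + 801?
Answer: √4837382 ≈ 2199.4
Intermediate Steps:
N(O) = 801 + O
√(4834744 + N(1837)) = √(4834744 + (801 + 1837)) = √(4834744 + 2638) = √4837382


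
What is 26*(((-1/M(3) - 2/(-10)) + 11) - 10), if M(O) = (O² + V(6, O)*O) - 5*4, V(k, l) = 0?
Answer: 1846/55 ≈ 33.564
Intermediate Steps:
M(O) = -20 + O² (M(O) = (O² + 0*O) - 5*4 = (O² + 0) - 20 = O² - 20 = -20 + O²)
26*(((-1/M(3) - 2/(-10)) + 11) - 10) = 26*(((-1/(-20 + 3²) - 2/(-10)) + 11) - 10) = 26*(((-1/(-20 + 9) - 2*(-⅒)) + 11) - 10) = 26*(((-1/(-11) + ⅕) + 11) - 10) = 26*(((-1*(-1/11) + ⅕) + 11) - 10) = 26*(((1/11 + ⅕) + 11) - 10) = 26*((16/55 + 11) - 10) = 26*(621/55 - 10) = 26*(71/55) = 1846/55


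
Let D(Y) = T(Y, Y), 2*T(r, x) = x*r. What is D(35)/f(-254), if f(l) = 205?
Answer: 245/82 ≈ 2.9878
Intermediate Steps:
T(r, x) = r*x/2 (T(r, x) = (x*r)/2 = (r*x)/2 = r*x/2)
D(Y) = Y**2/2 (D(Y) = Y*Y/2 = Y**2/2)
D(35)/f(-254) = ((1/2)*35**2)/205 = ((1/2)*1225)*(1/205) = (1225/2)*(1/205) = 245/82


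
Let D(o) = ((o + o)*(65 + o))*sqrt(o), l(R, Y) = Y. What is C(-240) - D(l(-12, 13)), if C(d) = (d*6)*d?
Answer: 345600 - 2028*sqrt(13) ≈ 3.3829e+5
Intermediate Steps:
D(o) = 2*o**(3/2)*(65 + o) (D(o) = ((2*o)*(65 + o))*sqrt(o) = (2*o*(65 + o))*sqrt(o) = 2*o**(3/2)*(65 + o))
C(d) = 6*d**2 (C(d) = (6*d)*d = 6*d**2)
C(-240) - D(l(-12, 13)) = 6*(-240)**2 - 2*13**(3/2)*(65 + 13) = 6*57600 - 2*13*sqrt(13)*78 = 345600 - 2028*sqrt(13)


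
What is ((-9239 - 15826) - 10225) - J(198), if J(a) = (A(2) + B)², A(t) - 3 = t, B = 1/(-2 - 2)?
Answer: -565001/16 ≈ -35313.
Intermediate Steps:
B = -¼ (B = 1/(-4) = -¼ ≈ -0.25000)
A(t) = 3 + t
J(a) = 361/16 (J(a) = ((3 + 2) - ¼)² = (5 - ¼)² = (19/4)² = 361/16)
((-9239 - 15826) - 10225) - J(198) = ((-9239 - 15826) - 10225) - 1*361/16 = (-25065 - 10225) - 361/16 = -35290 - 361/16 = -565001/16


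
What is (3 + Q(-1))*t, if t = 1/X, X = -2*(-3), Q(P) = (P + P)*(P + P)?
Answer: 7/6 ≈ 1.1667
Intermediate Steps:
Q(P) = 4*P**2 (Q(P) = (2*P)*(2*P) = 4*P**2)
X = 6
t = 1/6 ≈ 0.16667
(3 + Q(-1))*t = (3 + 4*(-1)**2)*(1/6) = (3 + 4*1)*(1/6) = (3 + 4)*(1/6) = 7*(1/6) = 7/6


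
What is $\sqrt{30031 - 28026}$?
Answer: $\sqrt{2005} \approx 44.777$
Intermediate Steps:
$\sqrt{30031 - 28026} = \sqrt{2005}$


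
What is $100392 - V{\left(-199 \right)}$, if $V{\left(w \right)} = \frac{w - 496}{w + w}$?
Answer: $\frac{39955321}{398} \approx 1.0039 \cdot 10^{5}$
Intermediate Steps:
$V{\left(w \right)} = \frac{-496 + w}{2 w}$
$100392 - V{\left(-199 \right)} = 100392 - \frac{-496 - 199}{2 \left(-199\right)} = 100392 - \frac{1}{2} \left(- \frac{1}{199}\right) \left(-695\right) = 100392 - \frac{695}{398} = \frac{39955321}{398}$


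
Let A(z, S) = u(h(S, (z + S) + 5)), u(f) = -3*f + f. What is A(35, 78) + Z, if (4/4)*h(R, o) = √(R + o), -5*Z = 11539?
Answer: -11679/5 ≈ -2335.8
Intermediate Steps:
Z = -11539/5 (Z = -⅕*11539 = -11539/5 ≈ -2307.8)
h(R, o) = √(R + o)
u(f) = -2*f
A(z, S) = -2*√(5 + z + 2*S) (A(z, S) = -2*√(S + ((z + S) + 5)) = -2*√(S + ((S + z) + 5)) = -2*√(S + (5 + S + z)) = -2*√(5 + z + 2*S))
A(35, 78) + Z = -2*√(5 + 35 + 2*78) - 11539/5 = -2*√(5 + 35 + 156) - 11539/5 = -2*√196 - 11539/5 = -2*14 - 11539/5 = -28 - 11539/5 = -11679/5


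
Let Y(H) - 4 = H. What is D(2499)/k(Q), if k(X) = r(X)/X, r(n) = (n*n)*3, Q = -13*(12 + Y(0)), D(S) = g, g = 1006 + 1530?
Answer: -317/78 ≈ -4.0641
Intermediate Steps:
Y(H) = 4 + H
g = 2536
D(S) = 2536
Q = -208 (Q = -13*(12 + (4 + 0)) = -13*(12 + 4) = -13*16 = -208)
r(n) = 3*n² (r(n) = n²*3 = 3*n²)
k(X) = 3*X (k(X) = (3*X²)/X = 3*X)
D(2499)/k(Q) = 2536/((3*(-208))) = 2536/(-624) = 2536*(-1/624) = -317/78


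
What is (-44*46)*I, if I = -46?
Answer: 93104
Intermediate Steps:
(-44*46)*I = -44*46*(-46) = -2024*(-46) = 93104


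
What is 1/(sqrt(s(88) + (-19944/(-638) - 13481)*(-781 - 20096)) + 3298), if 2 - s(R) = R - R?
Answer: -1052062/86102379721 + 53*sqrt(10172123027)/86102379721 ≈ 4.9863e-5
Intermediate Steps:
s(R) = 2 (s(R) = 2 - (R - R) = 2 - 1*0 = 2 + 0 = 2)
1/(sqrt(s(88) + (-19944/(-638) - 13481)*(-781 - 20096)) + 3298) = 1/(sqrt(2 + (-19944/(-638) - 13481)*(-781 - 20096)) + 3298) = 1/(sqrt(2 + (-19944*(-1/638) - 13481)*(-20877)) + 3298) = 1/(sqrt(2 + (9972/319 - 13481)*(-20877)) + 3298) = 1/(sqrt(2 - 4290467/319*(-20877)) + 3298) = 1/(sqrt(2 + 89572079559/319) + 3298) = 1/(sqrt(89572080197/319) + 3298) = 1/(53*sqrt(10172123027)/319 + 3298) = 1/(3298 + 53*sqrt(10172123027)/319)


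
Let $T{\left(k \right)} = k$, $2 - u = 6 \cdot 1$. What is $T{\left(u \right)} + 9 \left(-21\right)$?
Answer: $-193$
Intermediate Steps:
$u = -4$ ($u = 2 - 6 \cdot 1 = 2 - 6 = -4$)
$T{\left(u \right)} + 9 \left(-21\right) = -4 + 9 \left(-21\right) = -4 - 189 = -193$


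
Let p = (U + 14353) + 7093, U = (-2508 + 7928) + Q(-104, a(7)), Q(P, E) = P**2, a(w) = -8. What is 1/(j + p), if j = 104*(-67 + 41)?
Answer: 1/34978 ≈ 2.8589e-5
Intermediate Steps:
j = -2704 (j = 104*(-26) = -2704)
U = 16236 (U = (-2508 + 7928) + (-104)**2 = 5420 + 10816 = 16236)
p = 37682 (p = (16236 + 14353) + 7093 = 30589 + 7093 = 37682)
1/(j + p) = 1/(-2704 + 37682) = 1/34978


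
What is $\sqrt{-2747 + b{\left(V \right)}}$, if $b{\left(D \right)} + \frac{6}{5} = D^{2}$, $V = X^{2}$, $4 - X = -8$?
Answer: $\frac{\sqrt{449695}}{5} \approx 134.12$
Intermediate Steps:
$X = 12$ ($X = 4 - -8 = 4 + 8 = 12$)
$V = 144$ ($V = 12^{2} = 144$)
$b{\left(D \right)} = - \frac{6}{5} + D^{2}$
$\sqrt{-2747 + b{\left(V \right)}} = \sqrt{-2747 - \left(\frac{6}{5} - 144^{2}\right)} = \sqrt{-2747 + \left(- \frac{6}{5} + 20736\right)} = \sqrt{-2747 + \frac{103674}{5}} = \sqrt{\frac{89939}{5}} = \frac{\sqrt{449695}}{5}$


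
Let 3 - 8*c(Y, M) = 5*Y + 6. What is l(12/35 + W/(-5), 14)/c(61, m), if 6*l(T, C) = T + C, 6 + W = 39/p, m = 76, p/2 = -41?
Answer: -44881/662970 ≈ -0.067697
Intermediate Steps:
p = -82 (p = 2*(-41) = -82)
W = -531/82 (W = -6 + 39/(-82) = -6 + 39*(-1/82) = -6 - 39/82 = -531/82 ≈ -6.4756)
l(T, C) = C/6 + T/6 (l(T, C) = (T + C)/6 = (C + T)/6 = C/6 + T/6)
c(Y, M) = -3/8 - 5*Y/8 (c(Y, M) = 3/8 - (5*Y + 6)/8 = 3/8 - (6 + 5*Y)/8 = 3/8 + (-¾ - 5*Y/8) = -3/8 - 5*Y/8)
l(12/35 + W/(-5), 14)/c(61, m) = ((⅙)*14 + (12/35 - 531/82/(-5))/6)/(-3/8 - 5/8*61) = (7/3 + (12*(1/35) - 531/82*(-⅕))/6)/(-3/8 - 305/8) = (7/3 + (12/35 + 531/410)/6)/(-77/2) = (7/3 + (⅙)*(4701/2870))*(-2/77) = (7/3 + 1567/5740)*(-2/77) = (44881/17220)*(-2/77) = -44881/662970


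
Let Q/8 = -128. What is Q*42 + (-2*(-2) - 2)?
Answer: -43006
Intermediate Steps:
Q = -1024 (Q = 8*(-128) = -1024)
Q*42 + (-2*(-2) - 2) = -1024*42 + (-2*(-2) - 2) = -43008 + (4 - 2) = -43008 + 2 = -43006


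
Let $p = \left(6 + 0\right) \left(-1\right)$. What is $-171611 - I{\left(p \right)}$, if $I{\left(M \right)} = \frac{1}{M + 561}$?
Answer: $- \frac{95244106}{555} \approx -1.7161 \cdot 10^{5}$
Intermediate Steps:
$p = -6$ ($p = 6 \left(-1\right) = -6$)
$I{\left(M \right)} = \frac{1}{561 + M}$
$-171611 - I{\left(p \right)} = -171611 - \frac{1}{561 - 6} = -171611 - \frac{1}{555} = - \frac{95244106}{555}$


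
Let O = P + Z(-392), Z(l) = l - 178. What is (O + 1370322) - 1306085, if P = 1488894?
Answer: 1552561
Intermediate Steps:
Z(l) = -178 + l
O = 1488324 (O = 1488894 + (-178 - 392) = 1488894 - 570 = 1488324)
(O + 1370322) - 1306085 = (1488324 + 1370322) - 1306085 = 2858646 - 1306085 = 1552561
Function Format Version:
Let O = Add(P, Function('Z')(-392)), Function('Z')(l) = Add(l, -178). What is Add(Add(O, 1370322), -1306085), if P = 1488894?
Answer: 1552561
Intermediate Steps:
Function('Z')(l) = Add(-178, l)
O = 1488324 (O = Add(1488894, Add(-178, -392)) = Add(1488894, -570) = 1488324)
Add(Add(O, 1370322), -1306085) = Add(Add(1488324, 1370322), -1306085) = Add(2858646, -1306085) = 1552561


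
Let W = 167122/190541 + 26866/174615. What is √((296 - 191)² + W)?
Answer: √249093906745463079074385/4753045245 ≈ 105.00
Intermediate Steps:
W = 4900154648/4753045245 (W = 167122*(1/190541) + 26866*(1/174615) = 167122/190541 + 3838/24945 = 4900154648/4753045245 ≈ 1.0310)
√((296 - 191)² + W) = √((296 - 191)² + 4900154648/4753045245) = √(105² + 4900154648/4753045245) = √(11025 + 4900154648/4753045245) = √(52407223980773/4753045245) = √249093906745463079074385/4753045245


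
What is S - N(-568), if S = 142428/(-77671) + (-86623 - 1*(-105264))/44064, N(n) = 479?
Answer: -149473014587/311135904 ≈ -480.41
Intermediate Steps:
S = -438916571/311135904 (S = 142428*(-1/77671) + (-86623 + 105264)*(1/44064) = -12948/7061 + 18641*(1/44064) = -12948/7061 + 18641/44064 = -438916571/311135904 ≈ -1.4107)
S - N(-568) = -438916571/311135904 - 1*479 = -438916571/311135904 - 479 = -149473014587/311135904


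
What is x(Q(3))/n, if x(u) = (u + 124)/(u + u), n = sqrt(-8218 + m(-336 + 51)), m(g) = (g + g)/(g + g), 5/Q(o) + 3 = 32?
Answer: -3601*I*sqrt(913)/27390 ≈ -3.9725*I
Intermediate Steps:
Q(o) = 5/29 (Q(o) = 5/(-3 + 32) = 5/29)
m(g) = 1 (m(g) = (2*g)/((2*g)) = (2*g)*(1/(2*g)) = 1)
n = 3*I*sqrt(913) (n = sqrt(-8218 + 1) = sqrt(-8217) = 3*I*sqrt(913) ≈ 90.648*I)
x(u) = (124 + u)/(2*u) (x(u) = (124 + u)/((2*u)) = (124 + u)*(1/(2*u)) = (124 + u)/(2*u))
x(Q(3))/n = ((124 + 5/29)/(2*(5/29)))/((3*I*sqrt(913))) = ((1/2)*(29/5)*(3601/29))*(-I*sqrt(913)/2739) = 3601*(-I*sqrt(913)/2739)/10 = -3601*I*sqrt(913)/27390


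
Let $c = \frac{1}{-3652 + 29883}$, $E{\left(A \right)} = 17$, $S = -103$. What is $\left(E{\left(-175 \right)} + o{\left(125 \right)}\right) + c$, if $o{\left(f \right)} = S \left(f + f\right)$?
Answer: $- \frac{675002322}{26231} \approx -25733.0$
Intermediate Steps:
$o{\left(f \right)} = - 206 f$ ($o{\left(f \right)} = - 103 \left(f + f\right) = - 103 \cdot 2 f = - 206 f$)
$c = \frac{1}{26231} \approx 3.8123 \cdot 10^{-5}$
$\left(E{\left(-175 \right)} + o{\left(125 \right)}\right) + c = \left(17 - 25750\right) + \frac{1}{26231} = -25733 + \frac{1}{26231} = - \frac{675002322}{26231}$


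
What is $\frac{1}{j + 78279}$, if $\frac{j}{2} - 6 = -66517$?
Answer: $- \frac{1}{54743} \approx -1.8267 \cdot 10^{-5}$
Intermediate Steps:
$j = -133022$ ($j = 12 + 2 \left(-66517\right) = 12 - 133034 = -133022$)
$\frac{1}{j + 78279} = \frac{1}{-133022 + 78279} = \frac{1}{-54743} = - \frac{1}{54743}$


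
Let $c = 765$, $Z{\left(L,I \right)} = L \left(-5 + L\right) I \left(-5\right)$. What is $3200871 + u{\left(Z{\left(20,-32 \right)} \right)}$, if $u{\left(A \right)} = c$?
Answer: $3201636$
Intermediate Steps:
$Z{\left(L,I \right)} = - 5 I L \left(-5 + L\right)$ ($Z{\left(L,I \right)} = L I \left(-5 + L\right) \left(-5\right) = I L \left(-5 + L\right) \left(-5\right) = - 5 I L \left(-5 + L\right)$)
$u{\left(A \right)} = 765$
$3200871 + u{\left(Z{\left(20,-32 \right)} \right)} = 3200871 + 765 = 3201636$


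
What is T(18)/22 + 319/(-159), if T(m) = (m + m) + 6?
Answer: -170/1749 ≈ -0.097198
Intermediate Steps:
T(m) = 6 + 2*m (T(m) = 2*m + 6 = 6 + 2*m)
T(18)/22 + 319/(-159) = (6 + 2*18)/22 + 319/(-159) = (6 + 36)*(1/22) + 319*(-1/159) = 42*(1/22) - 319/159 = 21/11 - 319/159 = -170/1749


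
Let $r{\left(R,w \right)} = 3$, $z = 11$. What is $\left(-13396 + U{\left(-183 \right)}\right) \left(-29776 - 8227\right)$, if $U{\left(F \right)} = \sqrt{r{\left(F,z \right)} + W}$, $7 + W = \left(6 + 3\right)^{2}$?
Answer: $509088188 - 38003 \sqrt{77} \approx 5.0875 \cdot 10^{8}$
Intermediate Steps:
$W = 74$ ($W = -7 + \left(6 + 3\right)^{2} = -7 + 9^{2} = -7 + 81 = 74$)
$U{\left(F \right)} = \sqrt{77}$ ($U{\left(F \right)} = \sqrt{3 + 74} = \sqrt{77}$)
$\left(-13396 + U{\left(-183 \right)}\right) \left(-29776 - 8227\right) = \left(-13396 + \sqrt{77}\right) \left(-29776 - 8227\right) = \left(-13396 + \sqrt{77}\right) \left(-38003\right) = 509088188 - 38003 \sqrt{77}$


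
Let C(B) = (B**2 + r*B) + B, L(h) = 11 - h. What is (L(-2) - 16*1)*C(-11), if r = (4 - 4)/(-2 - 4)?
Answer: -330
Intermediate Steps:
r = 0 (r = 0/(-6) = 0*(-1/6) = 0)
C(B) = B + B**2 (C(B) = (B**2 + 0*B) + B = (B**2 + 0) + B = B**2 + B = B + B**2)
(L(-2) - 16*1)*C(-11) = ((11 - 1*(-2)) - 16*1)*(-11*(1 - 11)) = ((11 + 2) - 16)*(-11*(-10)) = (13 - 16)*110 = -3*110 = -330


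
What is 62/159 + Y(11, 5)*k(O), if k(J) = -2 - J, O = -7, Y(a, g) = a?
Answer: 8807/159 ≈ 55.390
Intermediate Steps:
62/159 + Y(11, 5)*k(O) = 62/159 + 11*(-2 - 1*(-7)) = 62*(1/159) + 11*(-2 + 7) = 62/159 + 11*5 = 62/159 + 55 = 8807/159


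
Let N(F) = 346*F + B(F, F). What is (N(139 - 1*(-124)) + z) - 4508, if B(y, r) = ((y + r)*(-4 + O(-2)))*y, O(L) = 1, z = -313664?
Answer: -642188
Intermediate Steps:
B(y, r) = y*(-3*r - 3*y) (B(y, r) = ((y + r)*(-4 + 1))*y = ((r + y)*(-3))*y = (-3*r - 3*y)*y = y*(-3*r - 3*y))
N(F) = -6*F**2 + 346*F (N(F) = 346*F - 3*F*(F + F) = 346*F - 3*F*2*F = 346*F - 6*F**2 = -6*F**2 + 346*F)
(N(139 - 1*(-124)) + z) - 4508 = (2*(139 - 1*(-124))*(173 - 3*(139 - 1*(-124))) - 313664) - 4508 = (2*(139 + 124)*(173 - 3*(139 + 124)) - 313664) - 4508 = (2*263*(173 - 3*263) - 313664) - 4508 = (2*263*(173 - 789) - 313664) - 4508 = (2*263*(-616) - 313664) - 4508 = (-324016 - 313664) - 4508 = -637680 - 4508 = -642188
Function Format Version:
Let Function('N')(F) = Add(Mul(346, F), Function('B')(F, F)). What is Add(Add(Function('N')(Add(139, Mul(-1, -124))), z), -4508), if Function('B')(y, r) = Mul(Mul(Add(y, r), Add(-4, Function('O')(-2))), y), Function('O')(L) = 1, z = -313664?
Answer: -642188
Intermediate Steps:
Function('B')(y, r) = Mul(y, Add(Mul(-3, r), Mul(-3, y))) (Function('B')(y, r) = Mul(Mul(Add(y, r), Add(-4, 1)), y) = Mul(Mul(Add(r, y), -3), y) = Mul(Add(Mul(-3, r), Mul(-3, y)), y) = Mul(y, Add(Mul(-3, r), Mul(-3, y))))
Function('N')(F) = Add(Mul(-6, Pow(F, 2)), Mul(346, F)) (Function('N')(F) = Add(Mul(346, F), Mul(-3, F, Add(F, F))) = Add(Mul(346, F), Mul(-3, F, Mul(2, F))) = Add(Mul(346, F), Mul(-6, Pow(F, 2))) = Add(Mul(-6, Pow(F, 2)), Mul(346, F)))
Add(Add(Function('N')(Add(139, Mul(-1, -124))), z), -4508) = Add(Add(Mul(2, Add(139, Mul(-1, -124)), Add(173, Mul(-3, Add(139, Mul(-1, -124))))), -313664), -4508) = Add(Add(Mul(2, Add(139, 124), Add(173, Mul(-3, Add(139, 124)))), -313664), -4508) = Add(Add(Mul(2, 263, Add(173, Mul(-3, 263))), -313664), -4508) = Add(Add(Mul(2, 263, Add(173, -789)), -313664), -4508) = Add(Add(Mul(2, 263, -616), -313664), -4508) = Add(Add(-324016, -313664), -4508) = Add(-637680, -4508) = -642188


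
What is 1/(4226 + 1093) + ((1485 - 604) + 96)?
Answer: 5196664/5319 ≈ 977.00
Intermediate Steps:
1/(4226 + 1093) + ((1485 - 604) + 96) = 1/5319 + (881 + 96) = 1/5319 + 977 = 5196664/5319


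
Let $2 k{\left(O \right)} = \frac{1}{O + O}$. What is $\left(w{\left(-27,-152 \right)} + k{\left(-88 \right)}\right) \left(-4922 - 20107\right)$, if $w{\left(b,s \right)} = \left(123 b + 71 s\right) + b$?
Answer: $\frac{124576366149}{352} \approx 3.5391 \cdot 10^{8}$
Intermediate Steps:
$k{\left(O \right)} = \frac{1}{4 O}$ ($k{\left(O \right)} = \frac{1}{2 \left(O + O\right)} = \frac{1}{2 \cdot 2 O} = \frac{\frac{1}{2} \frac{1}{O}}{2} = \frac{1}{4 O}$)
$w{\left(b,s \right)} = 71 s + 124 b$ ($w{\left(b,s \right)} = \left(71 s + 123 b\right) + b = 71 s + 124 b$)
$\left(w{\left(-27,-152 \right)} + k{\left(-88 \right)}\right) \left(-4922 - 20107\right) = \left(\left(71 \left(-152\right) + 124 \left(-27\right)\right) + \frac{1}{4 \left(-88\right)}\right) \left(-4922 - 20107\right) = \left(\left(-10792 - 3348\right) + \frac{1}{4} \left(- \frac{1}{88}\right)\right) \left(-25029\right) = \left(-14140 - \frac{1}{352}\right) \left(-25029\right) = \left(- \frac{4977281}{352}\right) \left(-25029\right) = \frac{124576366149}{352}$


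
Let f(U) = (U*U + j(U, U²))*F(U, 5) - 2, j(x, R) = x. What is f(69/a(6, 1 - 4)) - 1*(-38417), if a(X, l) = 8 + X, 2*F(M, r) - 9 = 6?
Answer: 15144585/392 ≈ 38634.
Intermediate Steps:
F(M, r) = 15/2 (F(M, r) = 9/2 + (½)*6 = 9/2 + 3 = 15/2)
f(U) = -2 + 15*U/2 + 15*U²/2 (f(U) = (U*U + U)*(15/2) - 2 = (U² + U)*(15/2) - 2 = (U + U²)*(15/2) - 2 = (15*U/2 + 15*U²/2) - 2 = -2 + 15*U/2 + 15*U²/2)
f(69/a(6, 1 - 4)) - 1*(-38417) = (-2 + 15*(69/(8 + 6))/2 + 15*(69/(8 + 6))²/2) - 1*(-38417) = (-2 + 15*(69/14)/2 + 15*(69/14)²/2) + 38417 = (-2 + 15*(69*(1/14))/2 + 15*(69*(1/14))²/2) + 38417 = (-2 + (15/2)*(69/14) + 15*(69/14)²/2) + 38417 = (-2 + 1035/28 + (15/2)*(4761/196)) + 38417 = (-2 + 1035/28 + 71415/392) + 38417 = 85121/392 + 38417 = 15144585/392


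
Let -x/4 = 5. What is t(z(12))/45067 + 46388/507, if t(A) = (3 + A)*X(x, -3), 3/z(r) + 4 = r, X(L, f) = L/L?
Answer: 16724557657/182791752 ≈ 91.495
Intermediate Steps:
x = -20 (x = -4*5 = -20)
X(L, f) = 1
z(r) = 3/(-4 + r)
t(A) = 3 + A (t(A) = (3 + A)*1 = 3 + A)
t(z(12))/45067 + 46388/507 = (3 + 3/(-4 + 12))/45067 + 46388/507 = (3 + 3/8)*(1/45067) + 46388*(1/507) = (3 + 3*(1/8))*(1/45067) + 46388/507 = (3 + 3/8)*(1/45067) + 46388/507 = (27/8)*(1/45067) + 46388/507 = 27/360536 + 46388/507 = 16724557657/182791752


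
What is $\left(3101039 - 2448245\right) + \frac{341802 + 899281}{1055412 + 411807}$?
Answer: $\frac{957793000969}{1467219} \approx 6.528 \cdot 10^{5}$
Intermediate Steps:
$\left(3101039 - 2448245\right) + \frac{341802 + 899281}{1055412 + 411807} = 652794 + \frac{1241083}{1467219} = \frac{957793000969}{1467219}$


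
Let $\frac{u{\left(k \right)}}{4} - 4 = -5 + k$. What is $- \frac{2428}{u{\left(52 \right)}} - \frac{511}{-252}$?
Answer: $- \frac{6043}{612} \approx -9.8742$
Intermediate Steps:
$u{\left(k \right)} = -4 + 4 k$ ($u{\left(k \right)} = 16 + 4 \left(-5 + k\right) = 16 + \left(-20 + 4 k\right) = -4 + 4 k$)
$- \frac{2428}{u{\left(52 \right)}} - \frac{511}{-252} = - \frac{2428}{-4 + 4 \cdot 52} - \frac{511}{-252} = - \frac{2428}{-4 + 208} - - \frac{73}{36} = - \frac{2428}{204} + \frac{73}{36} = \left(-2428\right) \frac{1}{204} + \frac{73}{36} = - \frac{607}{51} + \frac{73}{36} = - \frac{6043}{612}$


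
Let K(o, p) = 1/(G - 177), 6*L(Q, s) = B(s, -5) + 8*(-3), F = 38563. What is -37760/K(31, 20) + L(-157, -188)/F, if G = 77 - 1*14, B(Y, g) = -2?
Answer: 497999496947/115689 ≈ 4.3046e+6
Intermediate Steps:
G = 63 (G = 77 - 14 = 63)
L(Q, s) = -13/3 (L(Q, s) = (-2 + 8*(-3))/6 = (-2 - 24)/6 = (1/6)*(-26) = -13/3)
K(o, p) = -1/114 (K(o, p) = 1/(63 - 177) = 1/(-114) = -1/114)
-37760/K(31, 20) + L(-157, -188)/F = -37760/(-1/114) - 13/3/38563 = -37760*(-114) - 13/3*1/38563 = 4304640 - 13/115689 = 497999496947/115689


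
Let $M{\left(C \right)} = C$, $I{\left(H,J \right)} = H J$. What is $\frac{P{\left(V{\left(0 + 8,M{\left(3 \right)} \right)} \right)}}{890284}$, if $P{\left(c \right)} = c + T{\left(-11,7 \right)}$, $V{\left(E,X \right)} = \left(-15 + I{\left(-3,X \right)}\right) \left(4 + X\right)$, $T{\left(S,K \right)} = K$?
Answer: $- \frac{7}{38708} \approx -0.00018084$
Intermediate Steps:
$V{\left(E,X \right)} = \left(-15 - 3 X\right) \left(4 + X\right)$
$P{\left(c \right)} = 7 + c$ ($P{\left(c \right)} = c + 7 = 7 + c$)
$\frac{P{\left(V{\left(0 + 8,M{\left(3 \right)} \right)} \right)}}{890284} = \frac{7 - \left(141 + 27\right)}{890284} = \left(7 - 168\right) \frac{1}{890284} = \left(-161\right) \frac{1}{890284} = - \frac{7}{38708}$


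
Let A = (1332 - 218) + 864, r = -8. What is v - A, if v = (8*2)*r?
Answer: -2106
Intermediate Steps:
A = 1978 (A = 1114 + 864 = 1978)
v = -128 (v = (8*2)*(-8) = 16*(-8) = -128)
v - A = -128 - 1*1978 = -128 - 1978 = -2106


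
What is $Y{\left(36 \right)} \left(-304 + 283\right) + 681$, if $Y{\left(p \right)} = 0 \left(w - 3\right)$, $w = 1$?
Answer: $681$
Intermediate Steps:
$Y{\left(p \right)} = 0$ ($Y{\left(p \right)} = 0 \left(1 - 3\right) = 0 \left(-2\right) = 0$)
$Y{\left(36 \right)} \left(-304 + 283\right) + 681 = 0 \left(-304 + 283\right) + 681 = 0 \left(-21\right) + 681 = 0 + 681 = 681$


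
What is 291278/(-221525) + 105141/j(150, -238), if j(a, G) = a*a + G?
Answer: 16806929189/4931589550 ≈ 3.4080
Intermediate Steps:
j(a, G) = G + a² (j(a, G) = a² + G = G + a²)
291278/(-221525) + 105141/j(150, -238) = 291278/(-221525) + 105141/(-238 + 150²) = 291278*(-1/221525) + 105141/(-238 + 22500) = -291278/221525 + 105141/22262 = 16806929189/4931589550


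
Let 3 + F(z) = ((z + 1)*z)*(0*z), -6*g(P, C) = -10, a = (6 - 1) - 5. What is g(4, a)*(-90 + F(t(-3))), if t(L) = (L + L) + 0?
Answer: -155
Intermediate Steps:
t(L) = 2*L (t(L) = 2*L + 0 = 2*L)
a = 0 (a = 5 - 5 = 0)
g(P, C) = 5/3 (g(P, C) = -⅙*(-10) = 5/3)
F(z) = -3 (F(z) = -3 + ((z + 1)*z)*(0*z) = -3 + ((1 + z)*z)*0 = -3 + (z*(1 + z))*0 = -3 + 0 = -3)
g(4, a)*(-90 + F(t(-3))) = 5*(-90 - 3)/3 = (5/3)*(-93) = -155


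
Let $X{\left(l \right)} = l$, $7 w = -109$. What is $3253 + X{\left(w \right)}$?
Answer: $\frac{22662}{7} \approx 3237.4$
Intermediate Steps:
$w = - \frac{109}{7}$ ($w = \frac{1}{7} \left(-109\right) = - \frac{109}{7} \approx -15.571$)
$3253 + X{\left(w \right)} = 3253 - \frac{109}{7} = \frac{22662}{7}$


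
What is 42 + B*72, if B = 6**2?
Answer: 2634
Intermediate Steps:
B = 36
42 + B*72 = 42 + 36*72 = 42 + 2592 = 2634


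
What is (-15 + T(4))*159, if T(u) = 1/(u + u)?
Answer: -18921/8 ≈ -2365.1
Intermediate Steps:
T(u) = 1/(2*u)
(-15 + T(4))*159 = (-15 + (1/2)/4)*159 = (-15 + (1/2)*(1/4))*159 = (-15 + 1/8)*159 = -119/8*159 = -18921/8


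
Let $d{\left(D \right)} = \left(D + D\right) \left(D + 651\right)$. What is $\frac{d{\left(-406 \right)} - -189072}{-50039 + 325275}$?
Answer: $- \frac{2467}{68809} \approx -0.035853$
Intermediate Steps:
$d{\left(D \right)} = 2 D \left(651 + D\right)$
$\frac{d{\left(-406 \right)} - -189072}{-50039 + 325275} = \frac{2 \left(-406\right) \left(651 - 406\right) - -189072}{-50039 + 325275} = \frac{2 \left(-406\right) 245 + 189072}{275236} = \left(-198940 + 189072\right) \frac{1}{275236} = \left(-9868\right) \frac{1}{275236} = - \frac{2467}{68809}$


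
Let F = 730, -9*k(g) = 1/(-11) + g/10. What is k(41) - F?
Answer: -80349/110 ≈ -730.45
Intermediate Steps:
k(g) = 1/99 - g/90 (k(g) = -(1/(-11) + g/10)/9 = -(1*(-1/11) + g*(⅒))/9 = -(-1/11 + g/10)/9 = 1/99 - g/90)
k(41) - F = (1/99 - 1/90*41) - 1*730 = (1/99 - 41/90) - 730 = -49/110 - 730 = -80349/110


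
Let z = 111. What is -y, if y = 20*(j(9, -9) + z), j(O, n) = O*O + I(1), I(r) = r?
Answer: -3860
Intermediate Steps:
j(O, n) = 1 + O² (j(O, n) = O*O + 1 = O² + 1 = 1 + O²)
y = 3860 (y = 20*((1 + 9²) + 111) = 20*((1 + 81) + 111) = 20*(82 + 111) = 20*193 = 3860)
-y = -1*3860 = -3860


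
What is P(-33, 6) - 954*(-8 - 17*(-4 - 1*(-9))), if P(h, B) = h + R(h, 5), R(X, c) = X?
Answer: 88656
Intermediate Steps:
P(h, B) = 2*h (P(h, B) = h + h = 2*h)
P(-33, 6) - 954*(-8 - 17*(-4 - 1*(-9))) = 2*(-33) - 954*(-8 - 17*(-4 - 1*(-9))) = -66 - 954*(-8 - 17*(-4 + 9)) = -66 - 954*(-8 - 17*5) = -66 - 954*(-8 - 85) = -66 - 954*(-93) = -66 + 88722 = 88656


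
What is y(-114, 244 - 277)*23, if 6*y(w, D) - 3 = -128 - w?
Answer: -253/6 ≈ -42.167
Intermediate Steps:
y(w, D) = -125/6 - w/6 (y(w, D) = ½ + (-128 - w)/6 = ½ + (-64/3 - w/6) = -125/6 - w/6)
y(-114, 244 - 277)*23 = (-125/6 - ⅙*(-114))*23 = (-125/6 + 19)*23 = -11/6*23 = -253/6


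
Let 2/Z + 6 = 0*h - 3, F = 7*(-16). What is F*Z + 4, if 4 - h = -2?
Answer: 260/9 ≈ 28.889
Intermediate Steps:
h = 6 (h = 4 - 1*(-2) = 4 + 2 = 6)
F = -112
Z = -2/9 (Z = 2/(-6 + (0*6 - 3)) = 2/(-6 + (0 - 3)) = 2/(-6 - 3) = 2/(-9) = 2*(-⅑) = -2/9 ≈ -0.22222)
F*Z + 4 = -112*(-2/9) + 4 = 224/9 + 4 = 260/9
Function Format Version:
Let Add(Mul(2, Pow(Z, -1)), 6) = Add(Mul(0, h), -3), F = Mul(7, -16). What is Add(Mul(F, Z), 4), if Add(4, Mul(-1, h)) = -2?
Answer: Rational(260, 9) ≈ 28.889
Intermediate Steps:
h = 6 (h = Add(4, Mul(-1, -2)) = Add(4, 2) = 6)
F = -112
Z = Rational(-2, 9) (Z = Mul(2, Pow(Add(-6, Add(Mul(0, 6), -3)), -1)) = Mul(2, Pow(Add(-6, Add(0, -3)), -1)) = Mul(2, Pow(Add(-6, -3), -1)) = Mul(2, Pow(-9, -1)) = Mul(2, Rational(-1, 9)) = Rational(-2, 9) ≈ -0.22222)
Add(Mul(F, Z), 4) = Add(Mul(-112, Rational(-2, 9)), 4) = Add(Rational(224, 9), 4) = Rational(260, 9)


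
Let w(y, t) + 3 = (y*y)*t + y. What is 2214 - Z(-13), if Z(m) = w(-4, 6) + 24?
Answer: 2101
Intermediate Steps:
w(y, t) = -3 + y + t*y**2 (w(y, t) = -3 + ((y*y)*t + y) = -3 + (y**2*t + y) = -3 + (t*y**2 + y) = -3 + (y + t*y**2) = -3 + y + t*y**2)
Z(m) = 113 (Z(m) = (-3 - 4 + 6*(-4)**2) + 24 = (-3 - 4 + 6*16) + 24 = (-3 - 4 + 96) + 24 = 89 + 24 = 113)
2214 - Z(-13) = 2214 - 1*113 = 2214 - 113 = 2101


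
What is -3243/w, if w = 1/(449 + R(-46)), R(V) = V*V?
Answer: -8318295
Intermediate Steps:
R(V) = V²
w = 1/2565 (w = 1/(449 + (-46)²) = 1/(449 + 2116) = 1/2565 ≈ 0.00038986)
-3243/w = -3243/1/2565 = -3243*2565 = -8318295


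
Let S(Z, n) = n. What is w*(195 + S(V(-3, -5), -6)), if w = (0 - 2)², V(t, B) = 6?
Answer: 756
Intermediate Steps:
w = 4 (w = (-2)² = 4)
w*(195 + S(V(-3, -5), -6)) = 4*(195 - 6) = 4*189 = 756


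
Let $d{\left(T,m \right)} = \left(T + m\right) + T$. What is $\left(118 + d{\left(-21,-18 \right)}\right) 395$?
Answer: $22910$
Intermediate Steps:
$d{\left(T,m \right)} = m + 2 T$
$\left(118 + d{\left(-21,-18 \right)}\right) 395 = \left(118 + \left(-18 + 2 \left(-21\right)\right)\right) 395 = \left(118 - 60\right) 395 = 58 \cdot 395 = 22910$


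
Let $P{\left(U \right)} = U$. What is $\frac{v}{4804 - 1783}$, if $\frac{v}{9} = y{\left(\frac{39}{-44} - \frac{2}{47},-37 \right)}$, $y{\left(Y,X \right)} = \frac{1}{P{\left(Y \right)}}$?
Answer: $- \frac{6204}{1934447} \approx -0.0032071$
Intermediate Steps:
$y{\left(Y,X \right)} = \frac{1}{Y}$
$v = - \frac{18612}{1921}$ ($v = \frac{9}{\frac{39}{-44} - \frac{2}{47}} = \frac{9}{39 \left(- \frac{1}{44}\right) - \frac{2}{47}} = \frac{9}{- \frac{39}{44} - \frac{2}{47}} = \frac{9}{- \frac{1921}{2068}} = 9 \left(- \frac{2068}{1921}\right) = - \frac{18612}{1921} \approx -9.6887$)
$\frac{v}{4804 - 1783} = - \frac{18612}{1921 \left(4804 - 1783\right)} = - \frac{18612}{1921 \cdot 3021} = \left(- \frac{18612}{1921}\right) \frac{1}{3021} = - \frac{6204}{1934447}$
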